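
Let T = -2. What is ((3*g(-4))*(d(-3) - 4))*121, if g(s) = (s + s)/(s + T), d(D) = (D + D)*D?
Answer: 6776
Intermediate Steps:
d(D) = 2*D² (d(D) = (2*D)*D = 2*D²)
g(s) = 2*s/(-2 + s) (g(s) = (s + s)/(s - 2) = (2*s)/(-2 + s) = 2*s/(-2 + s))
((3*g(-4))*(d(-3) - 4))*121 = ((3*(2*(-4)/(-2 - 4)))*(2*(-3)² - 4))*121 = ((3*(2*(-4)/(-6)))*(2*9 - 4))*121 = ((3*(2*(-4)*(-⅙)))*(18 - 4))*121 = ((3*(4/3))*14)*121 = (4*14)*121 = 56*121 = 6776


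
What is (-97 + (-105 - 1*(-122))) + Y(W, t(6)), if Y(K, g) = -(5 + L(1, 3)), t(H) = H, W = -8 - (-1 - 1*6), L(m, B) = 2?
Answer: -87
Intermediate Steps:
W = -1 (W = -8 - (-1 - 6) = -8 - 1*(-7) = -8 + 7 = -1)
Y(K, g) = -7 (Y(K, g) = -(5 + 2) = -1*7 = -7)
(-97 + (-105 - 1*(-122))) + Y(W, t(6)) = (-97 + (-105 - 1*(-122))) - 7 = (-97 + (-105 + 122)) - 7 = (-97 + 17) - 7 = -80 - 7 = -87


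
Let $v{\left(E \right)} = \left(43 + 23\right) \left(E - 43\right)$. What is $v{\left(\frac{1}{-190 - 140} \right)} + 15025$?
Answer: $\frac{60934}{5} \approx 12187.0$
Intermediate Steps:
$v{\left(E \right)} = -2838 + 66 E$ ($v{\left(E \right)} = 66 \left(-43 + E\right) = -2838 + 66 E$)
$v{\left(\frac{1}{-190 - 140} \right)} + 15025 = \left(-2838 + \frac{66}{-190 - 140}\right) + 15025 = \left(-2838 + \frac{66}{-330}\right) + 15025 = \left(-2838 + 66 \left(- \frac{1}{330}\right)\right) + 15025 = \left(-2838 - \frac{1}{5}\right) + 15025 = - \frac{14191}{5} + 15025 = \frac{60934}{5}$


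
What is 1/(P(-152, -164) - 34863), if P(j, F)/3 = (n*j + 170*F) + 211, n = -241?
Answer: -1/7974 ≈ -0.00012541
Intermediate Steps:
P(j, F) = 633 - 723*j + 510*F (P(j, F) = 3*((-241*j + 170*F) + 211) = 3*(211 - 241*j + 170*F) = 633 - 723*j + 510*F)
1/(P(-152, -164) - 34863) = 1/((633 - 723*(-152) + 510*(-164)) - 34863) = 1/((633 + 109896 - 83640) - 34863) = 1/(26889 - 34863) = 1/(-7974) = -1/7974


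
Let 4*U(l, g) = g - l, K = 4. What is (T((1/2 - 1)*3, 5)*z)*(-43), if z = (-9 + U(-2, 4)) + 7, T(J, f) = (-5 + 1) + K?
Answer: 0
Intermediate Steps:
U(l, g) = -l/4 + g/4 (U(l, g) = (g - l)/4 = -l/4 + g/4)
T(J, f) = 0 (T(J, f) = (-5 + 1) + 4 = -4 + 4 = 0)
z = -1/2 (z = (-9 + (-1/4*(-2) + (1/4)*4)) + 7 = (-9 + (1/2 + 1)) + 7 = (-9 + 3/2) + 7 = -15/2 + 7 = -1/2 ≈ -0.50000)
(T((1/2 - 1)*3, 5)*z)*(-43) = (0*(-1/2))*(-43) = 0*(-43) = 0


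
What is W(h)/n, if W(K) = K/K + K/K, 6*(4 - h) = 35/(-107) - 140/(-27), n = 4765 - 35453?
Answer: -1/15344 ≈ -6.5172e-5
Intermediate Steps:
n = -30688
h = 55301/17334 (h = 4 - (35/(-107) - 140/(-27))/6 = 4 - (35*(-1/107) - 140*(-1/27))/6 = 4 - (-35/107 + 140/27)/6 = 4 - ⅙*14035/2889 = 4 - 14035/17334 = 55301/17334 ≈ 3.1903)
W(K) = 2 (W(K) = 1 + 1 = 2)
W(h)/n = 2/(-30688) = 2*(-1/30688) = -1/15344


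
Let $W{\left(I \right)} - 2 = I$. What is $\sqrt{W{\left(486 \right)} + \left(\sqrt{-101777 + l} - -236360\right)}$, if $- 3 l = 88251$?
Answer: $\sqrt{236848 + i \sqrt{131194}} \approx 486.67 + 0.372 i$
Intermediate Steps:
$l = -29417$ ($l = \left(- \frac{1}{3}\right) 88251 = -29417$)
$W{\left(I \right)} = 2 + I$
$\sqrt{W{\left(486 \right)} + \left(\sqrt{-101777 + l} - -236360\right)} = \sqrt{\left(2 + 486\right) + \left(\sqrt{-101777 - 29417} - -236360\right)} = \sqrt{488 + \left(\sqrt{-131194} + 236360\right)} = \sqrt{488 + \left(i \sqrt{131194} + 236360\right)} = \sqrt{488 + \left(236360 + i \sqrt{131194}\right)} = \sqrt{236848 + i \sqrt{131194}}$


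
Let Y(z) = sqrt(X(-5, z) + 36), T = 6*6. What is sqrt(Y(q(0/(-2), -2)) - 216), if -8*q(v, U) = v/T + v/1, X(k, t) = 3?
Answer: sqrt(-216 + sqrt(39)) ≈ 14.483*I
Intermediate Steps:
T = 36
q(v, U) = -37*v/288 (q(v, U) = -(v/36 + v/1)/8 = -(v*(1/36) + v*1)/8 = -(v/36 + v)/8 = -37*v/288)
Y(z) = sqrt(39) (Y(z) = sqrt(3 + 36) = sqrt(39))
sqrt(Y(q(0/(-2), -2)) - 216) = sqrt(sqrt(39) - 216) = sqrt(-216 + sqrt(39))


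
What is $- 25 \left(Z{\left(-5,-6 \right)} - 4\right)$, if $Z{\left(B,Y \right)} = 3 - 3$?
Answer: $100$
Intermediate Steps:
$Z{\left(B,Y \right)} = 0$ ($Z{\left(B,Y \right)} = 3 - 3 = 0$)
$- 25 \left(Z{\left(-5,-6 \right)} - 4\right) = - 25 \left(0 - 4\right) = \left(-25\right) \left(-4\right) = 100$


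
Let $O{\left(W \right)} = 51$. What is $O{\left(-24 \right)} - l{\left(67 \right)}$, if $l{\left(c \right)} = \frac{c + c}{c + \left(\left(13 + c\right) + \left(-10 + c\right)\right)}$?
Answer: $\frac{5135}{102} \approx 50.343$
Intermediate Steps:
$l{\left(c \right)} = \frac{2 c}{3 + 3 c}$ ($l{\left(c \right)} = \frac{2 c}{c + \left(3 + 2 c\right)} = \frac{2 c}{3 + 3 c}$)
$O{\left(-24 \right)} - l{\left(67 \right)} = 51 - \frac{2}{3} \cdot 67 \frac{1}{1 + 67} = 51 - \frac{2}{3} \cdot 67 \cdot \frac{1}{68} = 51 - \frac{67}{102} = \frac{5135}{102}$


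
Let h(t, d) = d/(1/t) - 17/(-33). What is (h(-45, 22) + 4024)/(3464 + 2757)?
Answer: 100139/205293 ≈ 0.48779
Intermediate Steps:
h(t, d) = 17/33 + d*t (h(t, d) = d*t - 17*(-1/33) = d*t + 17/33 = 17/33 + d*t)
(h(-45, 22) + 4024)/(3464 + 2757) = ((17/33 + 22*(-45)) + 4024)/(3464 + 2757) = ((17/33 - 990) + 4024)/6221 = (-32653/33 + 4024)*(1/6221) = (100139/33)*(1/6221) = 100139/205293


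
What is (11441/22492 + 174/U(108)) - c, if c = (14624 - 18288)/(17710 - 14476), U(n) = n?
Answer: 354902549/109108692 ≈ 3.2527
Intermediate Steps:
c = -1832/1617 (c = -3664/3234 = -3664*1/3234 = -1832/1617 ≈ -1.1330)
(11441/22492 + 174/U(108)) - c = (11441/22492 + 174/108) - 1*(-1832/1617) = (11441*(1/22492) + 174*(1/108)) + 1832/1617 = (11441/22492 + 29/18) + 1832/1617 = 429103/202428 + 1832/1617 = 354902549/109108692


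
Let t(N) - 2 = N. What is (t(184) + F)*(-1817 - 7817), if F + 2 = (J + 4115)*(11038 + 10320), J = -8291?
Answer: 859264398416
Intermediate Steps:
F = -89191010 (F = -2 + (-8291 + 4115)*(11038 + 10320) = -2 - 4176*21358 = -2 - 89191008 = -89191010)
t(N) = 2 + N
(t(184) + F)*(-1817 - 7817) = ((2 + 184) - 89191010)*(-1817 - 7817) = (186 - 89191010)*(-9634) = -89190824*(-9634) = 859264398416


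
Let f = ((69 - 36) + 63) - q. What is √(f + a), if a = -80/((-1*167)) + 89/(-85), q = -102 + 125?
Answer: 2*√3648725385/14195 ≈ 8.5107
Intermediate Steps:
q = 23
a = -8063/14195 (a = -80/(-167) + 89*(-1/85) = -80*(-1/167) - 89/85 = 80/167 - 89/85 = -8063/14195 ≈ -0.56802)
f = 73 (f = ((69 - 36) + 63) - 1*23 = (33 + 63) - 23 = 96 - 23 = 73)
√(f + a) = √(73 - 8063/14195) = √(1028172/14195) = 2*√3648725385/14195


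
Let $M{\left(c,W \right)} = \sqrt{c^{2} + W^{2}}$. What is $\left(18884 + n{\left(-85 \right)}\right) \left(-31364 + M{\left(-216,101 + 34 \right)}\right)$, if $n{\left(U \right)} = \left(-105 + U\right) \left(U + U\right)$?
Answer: $-1605334976 + 1381968 \sqrt{89} \approx -1.5923 \cdot 10^{9}$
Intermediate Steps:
$n{\left(U \right)} = 2 U \left(-105 + U\right)$ ($n{\left(U \right)} = \left(-105 + U\right) 2 U = 2 U \left(-105 + U\right)$)
$M{\left(c,W \right)} = \sqrt{W^{2} + c^{2}}$
$\left(18884 + n{\left(-85 \right)}\right) \left(-31364 + M{\left(-216,101 + 34 \right)}\right) = \left(18884 + 2 \left(-85\right) \left(-105 - 85\right)\right) \left(-31364 + \sqrt{\left(101 + 34\right)^{2} + \left(-216\right)^{2}}\right) = \left(18884 + 2 \left(-85\right) \left(-190\right)\right) \left(-31364 + \sqrt{135^{2} + 46656}\right) = \left(18884 + 32300\right) \left(-31364 + \sqrt{18225 + 46656}\right) = 51184 \left(-31364 + \sqrt{64881}\right) = 51184 \left(-31364 + 27 \sqrt{89}\right) = -1605334976 + 1381968 \sqrt{89}$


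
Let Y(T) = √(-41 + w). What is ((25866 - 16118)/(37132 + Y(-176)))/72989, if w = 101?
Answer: 90490684/25159041233249 - 4874*√15/25159041233249 ≈ 3.5960e-6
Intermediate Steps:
Y(T) = 2*√15 (Y(T) = √(-41 + 101) = √60 = 2*√15)
((25866 - 16118)/(37132 + Y(-176)))/72989 = ((25866 - 16118)/(37132 + 2*√15))/72989 = (9748/(37132 + 2*√15))*(1/72989) = 9748/(72989*(37132 + 2*√15))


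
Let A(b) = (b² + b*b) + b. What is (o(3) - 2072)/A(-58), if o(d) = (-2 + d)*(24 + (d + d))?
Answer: -1021/3335 ≈ -0.30615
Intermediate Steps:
o(d) = (-2 + d)*(24 + 2*d)
A(b) = b + 2*b² (A(b) = (b² + b²) + b = 2*b² + b = b + 2*b²)
(o(3) - 2072)/A(-58) = ((-48 + 2*3² + 20*3) - 2072)/((-58*(1 + 2*(-58)))) = ((-48 + 2*9 + 60) - 2072)/((-58*(1 - 116))) = ((-48 + 18 + 60) - 2072)/((-58*(-115))) = (30 - 2072)/6670 = -2042*1/6670 = -1021/3335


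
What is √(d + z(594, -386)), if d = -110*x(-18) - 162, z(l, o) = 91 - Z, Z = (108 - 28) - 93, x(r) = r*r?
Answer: I*√35698 ≈ 188.94*I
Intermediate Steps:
x(r) = r²
Z = -13 (Z = 80 - 93 = -13)
z(l, o) = 104 (z(l, o) = 91 - 1*(-13) = 91 + 13 = 104)
d = -35802 (d = -110*(-18)² - 162 = -110*324 - 162 = -35640 - 162 = -35802)
√(d + z(594, -386)) = √(-35802 + 104) = √(-35698) = I*√35698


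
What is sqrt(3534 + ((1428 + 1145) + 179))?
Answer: sqrt(6286) ≈ 79.284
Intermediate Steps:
sqrt(3534 + ((1428 + 1145) + 179)) = sqrt(3534 + (2573 + 179)) = sqrt(3534 + 2752) = sqrt(6286)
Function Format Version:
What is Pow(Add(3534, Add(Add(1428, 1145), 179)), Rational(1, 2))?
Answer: Pow(6286, Rational(1, 2)) ≈ 79.284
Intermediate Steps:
Pow(Add(3534, Add(Add(1428, 1145), 179)), Rational(1, 2)) = Pow(Add(3534, Add(2573, 179)), Rational(1, 2)) = Pow(Add(3534, 2752), Rational(1, 2)) = Pow(6286, Rational(1, 2))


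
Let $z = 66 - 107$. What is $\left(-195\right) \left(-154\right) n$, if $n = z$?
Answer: $-1231230$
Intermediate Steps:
$z = -41$ ($z = 66 - 107 = -41$)
$n = -41$
$\left(-195\right) \left(-154\right) n = \left(-195\right) \left(-154\right) \left(-41\right) = 30030 \left(-41\right) = -1231230$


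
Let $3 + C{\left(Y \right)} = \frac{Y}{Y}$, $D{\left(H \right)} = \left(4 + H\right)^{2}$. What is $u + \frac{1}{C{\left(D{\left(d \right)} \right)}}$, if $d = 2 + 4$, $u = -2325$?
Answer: $- \frac{4651}{2} \approx -2325.5$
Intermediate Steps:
$d = 6$
$C{\left(Y \right)} = -2$ ($C{\left(Y \right)} = -3 + \frac{Y}{Y} = -3 + 1 = -2$)
$u + \frac{1}{C{\left(D{\left(d \right)} \right)}} = -2325 + \frac{1}{-2} = -2325 - \frac{1}{2} = - \frac{4651}{2}$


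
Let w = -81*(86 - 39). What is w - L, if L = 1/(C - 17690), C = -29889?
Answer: -181133252/47579 ≈ -3807.0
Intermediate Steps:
L = -1/47579 (L = 1/(-29889 - 17690) = 1/(-47579) = -1/47579 ≈ -2.1018e-5)
w = -3807 (w = -81*47 = -3807)
w - L = -3807 - 1*(-1/47579) = -3807 + 1/47579 = -181133252/47579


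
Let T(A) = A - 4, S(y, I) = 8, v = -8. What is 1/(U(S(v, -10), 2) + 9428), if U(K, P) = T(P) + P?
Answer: 1/9428 ≈ 0.00010607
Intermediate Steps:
T(A) = -4 + A
U(K, P) = -4 + 2*P (U(K, P) = (-4 + P) + P = -4 + 2*P)
1/(U(S(v, -10), 2) + 9428) = 1/((-4 + 2*2) + 9428) = 1/((-4 + 4) + 9428) = 1/(0 + 9428) = 1/9428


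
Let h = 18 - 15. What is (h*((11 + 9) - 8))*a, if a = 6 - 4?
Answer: 72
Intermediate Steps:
h = 3
a = 2
(h*((11 + 9) - 8))*a = (3*((11 + 9) - 8))*2 = (3*(20 - 8))*2 = (3*12)*2 = 36*2 = 72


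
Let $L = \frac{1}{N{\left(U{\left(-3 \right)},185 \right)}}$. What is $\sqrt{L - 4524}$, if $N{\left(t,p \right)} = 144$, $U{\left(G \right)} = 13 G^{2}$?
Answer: $\frac{7 i \sqrt{13295}}{12} \approx 67.261 i$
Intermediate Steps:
$L = \frac{1}{144} \approx 0.0069444$
$\sqrt{L - 4524} = \sqrt{\frac{1}{144} - 4524} = \sqrt{- \frac{651455}{144}} = \frac{7 i \sqrt{13295}}{12}$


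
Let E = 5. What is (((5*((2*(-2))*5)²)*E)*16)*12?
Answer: 1920000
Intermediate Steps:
(((5*((2*(-2))*5)²)*E)*16)*12 = (((5*((2*(-2))*5)²)*5)*16)*12 = (((5*(-4*5)²)*5)*16)*12 = (((5*(-20)²)*5)*16)*12 = (((5*400)*5)*16)*12 = ((2000*5)*16)*12 = (10000*16)*12 = 160000*12 = 1920000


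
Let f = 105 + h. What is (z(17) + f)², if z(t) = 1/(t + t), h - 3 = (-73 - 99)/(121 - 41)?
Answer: 1295928001/115600 ≈ 11210.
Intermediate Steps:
h = 17/20 (h = 3 + (-73 - 99)/(121 - 41) = 3 - 172/80 = 3 - 172*1/80 = 3 - 43/20 = 17/20 ≈ 0.85000)
z(t) = 1/(2*t)
f = 2117/20 (f = 105 + 17/20 = 2117/20 ≈ 105.85)
(z(17) + f)² = ((½)/17 + 2117/20)² = ((½)*(1/17) + 2117/20)² = (1/34 + 2117/20)² = (35999/340)² = 1295928001/115600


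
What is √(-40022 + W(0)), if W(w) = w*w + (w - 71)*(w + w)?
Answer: I*√40022 ≈ 200.05*I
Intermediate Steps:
W(w) = w² + 2*w*(-71 + w) (W(w) = w² + (-71 + w)*(2*w) = w² + 2*w*(-71 + w))
√(-40022 + W(0)) = √(-40022 + 0*(-142 + 3*0)) = √(-40022 + 0*(-142 + 0)) = √(-40022 + 0*(-142)) = √(-40022 + 0) = √(-40022) = I*√40022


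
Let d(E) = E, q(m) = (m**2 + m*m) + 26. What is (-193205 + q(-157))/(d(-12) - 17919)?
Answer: 143881/17931 ≈ 8.0242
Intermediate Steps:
q(m) = 26 + 2*m**2 (q(m) = (m**2 + m**2) + 26 = 2*m**2 + 26 = 26 + 2*m**2)
(-193205 + q(-157))/(d(-12) - 17919) = (-193205 + (26 + 2*(-157)**2))/(-12 - 17919) = (-193205 + (26 + 2*24649))/(-17931) = (-193205 + (26 + 49298))*(-1/17931) = (-193205 + 49324)*(-1/17931) = -143881*(-1/17931) = 143881/17931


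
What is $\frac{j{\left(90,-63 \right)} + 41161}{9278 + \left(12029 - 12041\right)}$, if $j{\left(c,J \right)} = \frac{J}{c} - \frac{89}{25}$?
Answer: $\frac{2057837}{463300} \approx 4.4417$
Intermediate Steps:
$j{\left(c,J \right)} = - \frac{89}{25} + \frac{J}{c}$ ($j{\left(c,J \right)} = \frac{J}{c} - \frac{89}{25} = - \frac{89}{25} + \frac{J}{c}$)
$\frac{j{\left(90,-63 \right)} + 41161}{9278 + \left(12029 - 12041\right)} = \frac{\left(- \frac{89}{25} - \frac{63}{90}\right) + 41161}{9278 + \left(12029 - 12041\right)} = \frac{\left(- \frac{89}{25} - \frac{7}{10}\right) + 41161}{9278 + \left(12029 - 12041\right)} = \frac{\left(- \frac{89}{25} - \frac{7}{10}\right) + 41161}{9278 - 12} = \frac{- \frac{213}{50} + 41161}{9266} = \frac{2057837}{50} \cdot \frac{1}{9266} = \frac{2057837}{463300}$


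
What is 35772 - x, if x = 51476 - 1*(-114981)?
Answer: -130685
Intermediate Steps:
x = 166457 (x = 51476 + 114981 = 166457)
35772 - x = 35772 - 1*166457 = 35772 - 166457 = -130685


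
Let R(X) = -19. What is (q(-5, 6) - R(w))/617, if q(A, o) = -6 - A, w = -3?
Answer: 18/617 ≈ 0.029173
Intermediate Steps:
(q(-5, 6) - R(w))/617 = ((-6 - 1*(-5)) - 1*(-19))/617 = ((-6 + 5) + 19)*(1/617) = (-1 + 19)*(1/617) = 18*(1/617) = 18/617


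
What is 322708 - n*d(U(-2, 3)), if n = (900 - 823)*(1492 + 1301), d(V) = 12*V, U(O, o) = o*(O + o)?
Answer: -7419488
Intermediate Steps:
n = 215061 (n = 77*2793 = 215061)
322708 - n*d(U(-2, 3)) = 322708 - 215061*12*(3*(-2 + 3)) = 322708 - 215061*12*(3*1) = 322708 - 215061*12*3 = 322708 - 215061*36 = 322708 - 1*7742196 = 322708 - 7742196 = -7419488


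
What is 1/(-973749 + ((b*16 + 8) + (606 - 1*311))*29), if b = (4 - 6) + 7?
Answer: -1/962642 ≈ -1.0388e-6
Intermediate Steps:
b = 5 (b = -2 + 7 = 5)
1/(-973749 + ((b*16 + 8) + (606 - 1*311))*29) = 1/(-973749 + ((5*16 + 8) + (606 - 1*311))*29) = 1/(-973749 + ((80 + 8) + (606 - 311))*29) = 1/(-973749 + (88 + 295)*29) = 1/(-973749 + 383*29) = 1/(-973749 + 11107) = 1/(-962642) = -1/962642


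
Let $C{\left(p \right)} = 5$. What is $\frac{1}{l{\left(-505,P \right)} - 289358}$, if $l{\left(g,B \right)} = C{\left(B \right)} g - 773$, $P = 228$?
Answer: $- \frac{1}{292656} \approx -3.417 \cdot 10^{-6}$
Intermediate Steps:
$l{\left(g,B \right)} = -773 + 5 g$ ($l{\left(g,B \right)} = 5 g - 773 = -773 + 5 g$)
$\frac{1}{l{\left(-505,P \right)} - 289358} = \frac{1}{\left(-773 + 5 \left(-505\right)\right) - 289358} = \frac{1}{\left(-773 - 2525\right) - 289358} = \frac{1}{-3298 - 289358} = \frac{1}{-292656} = - \frac{1}{292656}$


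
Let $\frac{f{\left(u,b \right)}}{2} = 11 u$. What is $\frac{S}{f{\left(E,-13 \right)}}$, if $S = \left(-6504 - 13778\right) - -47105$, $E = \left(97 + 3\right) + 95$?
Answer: $\frac{8941}{1430} \approx 6.2524$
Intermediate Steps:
$E = 195$ ($E = 100 + 95 = 195$)
$S = 26823$ ($S = -20282 + 47105 = 26823$)
$f{\left(u,b \right)} = 22 u$ ($f{\left(u,b \right)} = 2 \cdot 11 u = 22 u$)
$\frac{S}{f{\left(E,-13 \right)}} = \frac{26823}{22 \cdot 195} = \frac{26823}{4290} = 26823 \cdot \frac{1}{4290} = \frac{8941}{1430}$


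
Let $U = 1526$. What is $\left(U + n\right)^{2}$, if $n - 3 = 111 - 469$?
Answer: $1371241$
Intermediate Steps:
$n = -355$ ($n = 3 + \left(111 - 469\right) = 3 - 358 = -355$)
$\left(U + n\right)^{2} = \left(1526 - 355\right)^{2} = 1171^{2} = 1371241$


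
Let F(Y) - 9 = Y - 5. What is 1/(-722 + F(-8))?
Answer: -1/726 ≈ -0.0013774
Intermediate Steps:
F(Y) = 4 + Y (F(Y) = 9 + (Y - 5) = 9 + (-5 + Y) = 4 + Y)
1/(-722 + F(-8)) = 1/(-722 + (4 - 8)) = 1/(-722 - 4) = 1/(-726) = -1/726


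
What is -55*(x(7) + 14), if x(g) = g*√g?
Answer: -770 - 385*√7 ≈ -1788.6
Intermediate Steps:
x(g) = g^(3/2)
-55*(x(7) + 14) = -55*(7^(3/2) + 14) = -55*(7*√7 + 14) = -55*(14 + 7*√7) = -770 - 385*√7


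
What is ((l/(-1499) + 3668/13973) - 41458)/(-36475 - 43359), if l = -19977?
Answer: 868075021413/1672165202518 ≈ 0.51913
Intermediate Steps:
((l/(-1499) + 3668/13973) - 41458)/(-36475 - 43359) = ((-19977/(-1499) + 3668/13973) - 41458)/(-36475 - 43359) = ((-19977*(-1/1499) + 3668*(1/13973)) - 41458)/(-79834) = ((19977/1499 + 3668/13973) - 41458)*(-1/79834) = (284636953/20945527 - 41458)*(-1/79834) = -868075021413/20945527*(-1/79834) = 868075021413/1672165202518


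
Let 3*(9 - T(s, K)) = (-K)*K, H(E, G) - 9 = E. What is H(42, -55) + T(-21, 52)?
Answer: 2884/3 ≈ 961.33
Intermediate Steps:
H(E, G) = 9 + E
T(s, K) = 9 + K²/3 (T(s, K) = 9 - (-K)*K/3 = 9 - (-1)*K²/3 = 9 + K²/3)
H(42, -55) + T(-21, 52) = (9 + 42) + (9 + (⅓)*52²) = 51 + (9 + (⅓)*2704) = 51 + (9 + 2704/3) = 51 + 2731/3 = 2884/3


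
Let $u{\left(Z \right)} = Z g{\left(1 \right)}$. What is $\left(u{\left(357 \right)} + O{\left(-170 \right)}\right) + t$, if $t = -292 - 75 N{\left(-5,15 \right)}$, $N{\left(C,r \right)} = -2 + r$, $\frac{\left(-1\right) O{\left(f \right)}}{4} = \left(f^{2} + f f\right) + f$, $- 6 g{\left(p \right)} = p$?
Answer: $- \frac{463693}{2} \approx -2.3185 \cdot 10^{5}$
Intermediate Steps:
$g{\left(p \right)} = - \frac{p}{6}$
$O{\left(f \right)} = - 8 f^{2} - 4 f$ ($O{\left(f \right)} = - 4 \left(\left(f^{2} + f f\right) + f\right) = - 4 \left(\left(f^{2} + f^{2}\right) + f\right) = - 4 \left(2 f^{2} + f\right) = - 4 \left(f + 2 f^{2}\right) = - 8 f^{2} - 4 f$)
$u{\left(Z \right)} = - \frac{Z}{6}$ ($u{\left(Z \right)} = Z \left(\left(- \frac{1}{6}\right) 1\right) = Z \left(- \frac{1}{6}\right) = - \frac{Z}{6}$)
$t = -1267$ ($t = -292 - 75 \left(-2 + 15\right) = -292 - 975 = -1267$)
$\left(u{\left(357 \right)} + O{\left(-170 \right)}\right) + t = \left(\left(- \frac{1}{6}\right) 357 - - 680 \left(1 + 2 \left(-170\right)\right)\right) - 1267 = \left(- \frac{119}{2} - - 680 \left(1 - 340\right)\right) - 1267 = \left(- \frac{119}{2} - \left(-680\right) \left(-339\right)\right) - 1267 = \left(- \frac{119}{2} - 230520\right) - 1267 = - \frac{461159}{2} - 1267 = - \frac{463693}{2}$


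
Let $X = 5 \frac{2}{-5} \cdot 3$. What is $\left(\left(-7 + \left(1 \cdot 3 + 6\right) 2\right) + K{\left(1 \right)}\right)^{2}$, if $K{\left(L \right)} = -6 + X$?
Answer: $1$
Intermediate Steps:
$X = -6$ ($X = 5 \cdot 2 \left(- \frac{1}{5}\right) 3 = 5 \left(- \frac{2}{5}\right) 3 = \left(-2\right) 3 = -6$)
$K{\left(L \right)} = -12$ ($K{\left(L \right)} = -6 - 6 = -12$)
$\left(\left(-7 + \left(1 \cdot 3 + 6\right) 2\right) + K{\left(1 \right)}\right)^{2} = \left(\left(-7 + \left(1 \cdot 3 + 6\right) 2\right) - 12\right)^{2} = \left(\left(-7 + \left(3 + 6\right) 2\right) - 12\right)^{2} = \left(\left(-7 + 9 \cdot 2\right) - 12\right)^{2} = \left(\left(-7 + 18\right) - 12\right)^{2} = \left(11 - 12\right)^{2} = \left(-1\right)^{2} = 1$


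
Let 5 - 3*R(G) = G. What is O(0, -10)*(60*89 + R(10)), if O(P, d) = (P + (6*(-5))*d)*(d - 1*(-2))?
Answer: -12812000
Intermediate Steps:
R(G) = 5/3 - G/3
O(P, d) = (2 + d)*(P - 30*d) (O(P, d) = (P - 30*d)*(d + 2) = (P - 30*d)*(2 + d) = (2 + d)*(P - 30*d))
O(0, -10)*(60*89 + R(10)) = (-60*(-10) - 30*(-10)**2 + 2*0 + 0*(-10))*(60*89 + (5/3 - 1/3*10)) = (600 - 30*100 + 0 + 0)*(5340 + (5/3 - 10/3)) = (600 - 3000 + 0 + 0)*(5340 - 5/3) = -2400*16015/3 = -12812000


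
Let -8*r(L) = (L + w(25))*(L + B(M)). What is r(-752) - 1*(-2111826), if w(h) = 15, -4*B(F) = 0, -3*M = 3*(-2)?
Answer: 2042548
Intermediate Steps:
M = 2 (M = -(-2) = -1/3*(-6) = 2)
B(F) = 0 (B(F) = -1/4*0 = 0)
r(L) = -L*(15 + L)/8 (r(L) = -(L + 15)*(L + 0)/8 = -(15 + L)*L/8 = -L*(15 + L)/8)
r(-752) - 1*(-2111826) = (1/8)*(-752)*(-15 - 1*(-752)) - 1*(-2111826) = (1/8)*(-752)*(-15 + 752) + 2111826 = (1/8)*(-752)*737 + 2111826 = -69278 + 2111826 = 2042548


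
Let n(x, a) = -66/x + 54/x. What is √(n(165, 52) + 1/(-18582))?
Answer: I*√76020169830/1022010 ≈ 0.26978*I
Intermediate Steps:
n(x, a) = -12/x
√(n(165, 52) + 1/(-18582)) = √(-12/165 + 1/(-18582)) = √(-12*1/165 - 1/18582) = √(-4/55 - 1/18582) = √(-74383/1022010) = I*√76020169830/1022010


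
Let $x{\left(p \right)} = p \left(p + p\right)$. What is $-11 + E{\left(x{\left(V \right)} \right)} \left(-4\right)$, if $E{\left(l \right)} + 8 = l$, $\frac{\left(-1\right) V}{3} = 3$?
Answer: $-627$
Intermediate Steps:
$V = -9$ ($V = \left(-3\right) 3 = -9$)
$x{\left(p \right)} = 2 p^{2}$ ($x{\left(p \right)} = p 2 p = 2 p^{2}$)
$E{\left(l \right)} = -8 + l$
$-11 + E{\left(x{\left(V \right)} \right)} \left(-4\right) = -11 + \left(-8 + 2 \left(-9\right)^{2}\right) \left(-4\right) = -11 + \left(-8 + 2 \cdot 81\right) \left(-4\right) = -11 + \left(-8 + 162\right) \left(-4\right) = -11 + 154 \left(-4\right) = -11 - 616 = -627$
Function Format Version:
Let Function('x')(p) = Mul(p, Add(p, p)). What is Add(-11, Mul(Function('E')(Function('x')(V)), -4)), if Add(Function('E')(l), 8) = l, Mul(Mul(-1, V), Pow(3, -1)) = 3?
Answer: -627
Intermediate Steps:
V = -9 (V = Mul(-3, 3) = -9)
Function('x')(p) = Mul(2, Pow(p, 2)) (Function('x')(p) = Mul(p, Mul(2, p)) = Mul(2, Pow(p, 2)))
Function('E')(l) = Add(-8, l)
Add(-11, Mul(Function('E')(Function('x')(V)), -4)) = Add(-11, Mul(Add(-8, Mul(2, Pow(-9, 2))), -4)) = Add(-11, Mul(Add(-8, Mul(2, 81)), -4)) = Add(-11, Mul(Add(-8, 162), -4)) = Add(-11, Mul(154, -4)) = Add(-11, -616) = -627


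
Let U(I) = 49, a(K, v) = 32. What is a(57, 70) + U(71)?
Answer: 81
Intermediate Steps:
a(57, 70) + U(71) = 32 + 49 = 81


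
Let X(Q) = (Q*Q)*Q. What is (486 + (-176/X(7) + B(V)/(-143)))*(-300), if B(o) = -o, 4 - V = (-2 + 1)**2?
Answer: -7144102500/49049 ≈ -1.4565e+5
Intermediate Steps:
V = 3 (V = 4 - (-2 + 1)**2 = 4 - 1*(-1)**2 = 4 - 1*1 = 4 - 1 = 3)
X(Q) = Q**3 (X(Q) = Q**2*Q = Q**3)
(486 + (-176/X(7) + B(V)/(-143)))*(-300) = (486 + (-176/(7**3) - 1*3/(-143)))*(-300) = (486 + (-176/343 - 3*(-1/143)))*(-300) = (486 + (-176*1/343 + 3/143))*(-300) = (486 + (-176/343 + 3/143))*(-300) = (486 - 24139/49049)*(-300) = (23813675/49049)*(-300) = -7144102500/49049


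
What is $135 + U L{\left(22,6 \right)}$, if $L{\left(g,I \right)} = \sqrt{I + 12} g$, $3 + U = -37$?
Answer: $135 - 2640 \sqrt{2} \approx -3598.5$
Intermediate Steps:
$U = -40$ ($U = -3 - 37 = -40$)
$L{\left(g,I \right)} = g \sqrt{12 + I}$ ($L{\left(g,I \right)} = \sqrt{12 + I} g = g \sqrt{12 + I}$)
$135 + U L{\left(22,6 \right)} = 135 - 40 \cdot 22 \sqrt{12 + 6} = 135 - 40 \cdot 22 \sqrt{18} = 135 - 40 \cdot 22 \cdot 3 \sqrt{2} = 135 - 40 \cdot 66 \sqrt{2} = 135 - 2640 \sqrt{2}$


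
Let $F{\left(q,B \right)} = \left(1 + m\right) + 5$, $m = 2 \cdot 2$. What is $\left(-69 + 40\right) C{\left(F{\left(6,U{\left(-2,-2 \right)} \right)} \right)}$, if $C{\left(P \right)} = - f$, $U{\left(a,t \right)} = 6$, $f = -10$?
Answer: $-290$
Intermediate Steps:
$m = 4$
$F{\left(q,B \right)} = 10$ ($F{\left(q,B \right)} = \left(1 + 4\right) + 5 = 5 + 5 = 10$)
$C{\left(P \right)} = 10$ ($C{\left(P \right)} = \left(-1\right) \left(-10\right) = 10$)
$\left(-69 + 40\right) C{\left(F{\left(6,U{\left(-2,-2 \right)} \right)} \right)} = \left(-69 + 40\right) 10 = \left(-29\right) 10 = -290$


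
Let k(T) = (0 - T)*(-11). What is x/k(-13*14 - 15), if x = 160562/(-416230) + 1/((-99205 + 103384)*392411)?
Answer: 131651653156774/739564129512006645 ≈ 0.00017801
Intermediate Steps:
k(T) = 11*T (k(T) = -T*(-11) = 11*T)
x = -131651653156774/341284785192435 (x = 160562*(-1/416230) + (1/392411)/4179 = -80281/208115 + (1/4179)*(1/392411) = -80281/208115 + 1/1639885569 = -131651653156774/341284785192435 ≈ -0.38575)
x/k(-13*14 - 15) = -131651653156774*1/(11*(-13*14 - 15))/341284785192435 = -131651653156774*1/(11*(-182 - 15))/341284785192435 = -131651653156774/(341284785192435*(11*(-197))) = -131651653156774/341284785192435/(-2167) = -131651653156774/341284785192435*(-1/2167) = 131651653156774/739564129512006645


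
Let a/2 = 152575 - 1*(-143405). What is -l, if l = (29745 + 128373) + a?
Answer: -750078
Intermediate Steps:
a = 591960 (a = 2*(152575 - 1*(-143405)) = 2*(152575 + 143405) = 2*295980 = 591960)
l = 750078 (l = (29745 + 128373) + 591960 = 158118 + 591960 = 750078)
-l = -1*750078 = -750078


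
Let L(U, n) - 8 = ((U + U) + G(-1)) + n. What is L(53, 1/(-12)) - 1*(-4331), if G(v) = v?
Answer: 53327/12 ≈ 4443.9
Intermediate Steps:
L(U, n) = 7 + n + 2*U (L(U, n) = 8 + (((U + U) - 1) + n) = 8 + ((2*U - 1) + n) = 8 + ((-1 + 2*U) + n) = 8 + (-1 + n + 2*U) = 7 + n + 2*U)
L(53, 1/(-12)) - 1*(-4331) = (7 + 1/(-12) + 2*53) - 1*(-4331) = (7 - 1/12 + 106) + 4331 = 1355/12 + 4331 = 53327/12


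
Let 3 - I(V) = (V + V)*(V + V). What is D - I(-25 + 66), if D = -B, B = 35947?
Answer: -29226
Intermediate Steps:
I(V) = 3 - 4*V² (I(V) = 3 - (V + V)*(V + V) = 3 - 2*V*2*V = 3 - 4*V²)
D = -35947 (D = -1*35947 = -35947)
D - I(-25 + 66) = -35947 - (3 - 4*(-25 + 66)²) = -35947 - (3 - 4*41²) = -35947 - (3 - 4*1681) = -35947 - (3 - 6724) = -35947 - 1*(-6721) = -35947 + 6721 = -29226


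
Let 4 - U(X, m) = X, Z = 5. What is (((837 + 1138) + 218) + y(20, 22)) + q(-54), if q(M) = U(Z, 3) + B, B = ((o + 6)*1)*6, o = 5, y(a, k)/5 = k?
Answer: 2368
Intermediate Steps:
y(a, k) = 5*k
U(X, m) = 4 - X
B = 66 (B = ((5 + 6)*1)*6 = (11*1)*6 = 11*6 = 66)
q(M) = 65 (q(M) = (4 - 1*5) + 66 = (4 - 5) + 66 = -1 + 66 = 65)
(((837 + 1138) + 218) + y(20, 22)) + q(-54) = (((837 + 1138) + 218) + 5*22) + 65 = ((1975 + 218) + 110) + 65 = (2193 + 110) + 65 = 2303 + 65 = 2368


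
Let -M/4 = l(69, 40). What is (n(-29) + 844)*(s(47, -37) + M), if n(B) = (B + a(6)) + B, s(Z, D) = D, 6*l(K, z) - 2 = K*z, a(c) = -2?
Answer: -4417840/3 ≈ -1.4726e+6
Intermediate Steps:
l(K, z) = ⅓ + K*z/6 (l(K, z) = ⅓ + (K*z)/6 = ⅓ + K*z/6)
M = -5524/3 (M = -4*(⅓ + (⅙)*69*40) = -4*(⅓ + 460) = -4*1381/3 = -5524/3 ≈ -1841.3)
n(B) = -2 + 2*B (n(B) = (B - 2) + B = (-2 + B) + B = -2 + 2*B)
(n(-29) + 844)*(s(47, -37) + M) = ((-2 + 2*(-29)) + 844)*(-37 - 5524/3) = ((-2 - 58) + 844)*(-5635/3) = (-60 + 844)*(-5635/3) = 784*(-5635/3) = -4417840/3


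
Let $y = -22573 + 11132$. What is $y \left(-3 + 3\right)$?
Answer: $0$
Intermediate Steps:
$y = -11441$
$y \left(-3 + 3\right) = - 11441 \left(-3 + 3\right) = \left(-11441\right) 0 = 0$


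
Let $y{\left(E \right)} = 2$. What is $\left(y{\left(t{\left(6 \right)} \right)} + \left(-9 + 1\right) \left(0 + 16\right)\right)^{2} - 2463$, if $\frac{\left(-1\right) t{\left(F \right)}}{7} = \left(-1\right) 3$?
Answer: $13413$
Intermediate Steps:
$t{\left(F \right)} = 21$ ($t{\left(F \right)} = - 7 \left(\left(-1\right) 3\right) = \left(-7\right) \left(-3\right) = 21$)
$\left(y{\left(t{\left(6 \right)} \right)} + \left(-9 + 1\right) \left(0 + 16\right)\right)^{2} - 2463 = \left(2 + \left(-9 + 1\right) \left(0 + 16\right)\right)^{2} - 2463 = \left(2 - 128\right)^{2} - 2463 = \left(-126\right)^{2} - 2463 = 15876 - 2463 = 13413$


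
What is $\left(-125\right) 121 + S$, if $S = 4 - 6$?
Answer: $-15127$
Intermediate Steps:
$S = -2$ ($S = 4 - 6 = -2$)
$\left(-125\right) 121 + S = \left(-125\right) 121 - 2 = -15125 - 2 = -15127$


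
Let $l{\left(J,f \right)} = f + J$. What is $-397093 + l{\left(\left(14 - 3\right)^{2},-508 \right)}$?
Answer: $-397480$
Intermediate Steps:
$l{\left(J,f \right)} = J + f$
$-397093 + l{\left(\left(14 - 3\right)^{2},-508 \right)} = -397093 - \left(508 - \left(14 - 3\right)^{2}\right) = -397093 - \left(508 - 11^{2}\right) = -397093 + \left(121 - 508\right) = -397093 - 387 = -397480$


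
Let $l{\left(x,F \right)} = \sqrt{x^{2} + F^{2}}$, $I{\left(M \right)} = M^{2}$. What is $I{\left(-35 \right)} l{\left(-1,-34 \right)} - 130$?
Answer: $-130 + 1225 \sqrt{1157} \approx 41538.0$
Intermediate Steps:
$l{\left(x,F \right)} = \sqrt{F^{2} + x^{2}}$
$I{\left(-35 \right)} l{\left(-1,-34 \right)} - 130 = \left(-35\right)^{2} \sqrt{\left(-34\right)^{2} + \left(-1\right)^{2}} - 130 = 1225 \sqrt{1156 + 1} - 130 = 1225 \sqrt{1157} - 130 = -130 + 1225 \sqrt{1157}$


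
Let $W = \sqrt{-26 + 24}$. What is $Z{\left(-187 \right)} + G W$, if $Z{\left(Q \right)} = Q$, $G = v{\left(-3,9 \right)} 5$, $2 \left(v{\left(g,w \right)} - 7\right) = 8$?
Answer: $-187 + 55 i \sqrt{2} \approx -187.0 + 77.782 i$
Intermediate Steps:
$v{\left(g,w \right)} = 11$ ($v{\left(g,w \right)} = 7 + \frac{1}{2} \cdot 8 = 7 + 4 = 11$)
$G = 55$ ($G = 11 \cdot 5 = 55$)
$W = i \sqrt{2}$ ($W = \sqrt{-2} = i \sqrt{2} \approx 1.4142 i$)
$Z{\left(-187 \right)} + G W = -187 + 55 i \sqrt{2}$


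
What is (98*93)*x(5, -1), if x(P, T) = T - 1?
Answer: -18228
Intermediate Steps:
x(P, T) = -1 + T
(98*93)*x(5, -1) = (98*93)*(-1 - 1) = 9114*(-2) = -18228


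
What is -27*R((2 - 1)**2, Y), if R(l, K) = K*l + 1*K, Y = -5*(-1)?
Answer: -270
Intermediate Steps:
Y = 5
R(l, K) = K + K*l (R(l, K) = K*l + K = K + K*l)
-27*R((2 - 1)**2, Y) = -135*(1 + (2 - 1)**2) = -135*(1 + 1**2) = -135*(1 + 1) = -135*2 = -27*10 = -270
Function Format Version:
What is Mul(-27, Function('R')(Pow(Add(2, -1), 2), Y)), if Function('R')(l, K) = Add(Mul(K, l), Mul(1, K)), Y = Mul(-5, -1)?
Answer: -270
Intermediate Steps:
Y = 5
Function('R')(l, K) = Add(K, Mul(K, l)) (Function('R')(l, K) = Add(Mul(K, l), K) = Add(K, Mul(K, l)))
Mul(-27, Function('R')(Pow(Add(2, -1), 2), Y)) = Mul(-27, Mul(5, Add(1, Pow(Add(2, -1), 2)))) = Mul(-27, Mul(5, Add(1, Pow(1, 2)))) = Mul(-27, Mul(5, Add(1, 1))) = Mul(-27, Mul(5, 2)) = Mul(-27, 10) = -270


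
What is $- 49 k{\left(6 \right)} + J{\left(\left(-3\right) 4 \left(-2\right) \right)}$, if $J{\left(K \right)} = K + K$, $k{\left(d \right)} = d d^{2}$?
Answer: $-10536$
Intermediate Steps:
$k{\left(d \right)} = d^{3}$
$J{\left(K \right)} = 2 K$
$- 49 k{\left(6 \right)} + J{\left(\left(-3\right) 4 \left(-2\right) \right)} = - 49 \cdot 6^{3} + 2 \left(-3\right) 4 \left(-2\right) = \left(-49\right) 216 + 2 \left(\left(-12\right) \left(-2\right)\right) = -10584 + 2 \cdot 24 = -10584 + 48 = -10536$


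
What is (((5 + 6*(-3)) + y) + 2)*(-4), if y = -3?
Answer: 56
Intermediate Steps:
(((5 + 6*(-3)) + y) + 2)*(-4) = (((5 + 6*(-3)) - 3) + 2)*(-4) = (((5 - 18) - 3) + 2)*(-4) = ((-13 - 3) + 2)*(-4) = (-16 + 2)*(-4) = -14*(-4) = 56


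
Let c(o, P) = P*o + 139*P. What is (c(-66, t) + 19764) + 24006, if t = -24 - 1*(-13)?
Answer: 42967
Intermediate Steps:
t = -11 (t = -24 + 13 = -11)
c(o, P) = 139*P + P*o
(c(-66, t) + 19764) + 24006 = (-11*(139 - 66) + 19764) + 24006 = (-11*73 + 19764) + 24006 = (-803 + 19764) + 24006 = 18961 + 24006 = 42967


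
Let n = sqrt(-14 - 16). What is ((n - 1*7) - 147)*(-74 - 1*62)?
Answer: 20944 - 136*I*sqrt(30) ≈ 20944.0 - 744.9*I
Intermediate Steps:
n = I*sqrt(30) (n = sqrt(-30) = I*sqrt(30) ≈ 5.4772*I)
((n - 1*7) - 147)*(-74 - 1*62) = ((I*sqrt(30) - 1*7) - 147)*(-74 - 1*62) = ((I*sqrt(30) - 7) - 147)*(-74 - 62) = ((-7 + I*sqrt(30)) - 147)*(-136) = (-154 + I*sqrt(30))*(-136) = 20944 - 136*I*sqrt(30)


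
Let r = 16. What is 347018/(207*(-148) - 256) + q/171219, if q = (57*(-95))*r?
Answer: -10348759637/881549558 ≈ -11.739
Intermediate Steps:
q = -86640 (q = (57*(-95))*16 = -5415*16 = -86640)
347018/(207*(-148) - 256) + q/171219 = 347018/(207*(-148) - 256) - 86640/171219 = 347018/(-30636 - 256) - 86640*1/171219 = 347018/(-30892) - 28880/57073 = 347018*(-1/30892) - 28880/57073 = -173509/15446 - 28880/57073 = -10348759637/881549558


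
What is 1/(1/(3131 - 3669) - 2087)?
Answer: -538/1122807 ≈ -0.00047916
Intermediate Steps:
1/(1/(3131 - 3669) - 2087) = 1/(1/(-538) - 2087) = 1/(-1/538 - 2087) = 1/(-1122807/538) = -538/1122807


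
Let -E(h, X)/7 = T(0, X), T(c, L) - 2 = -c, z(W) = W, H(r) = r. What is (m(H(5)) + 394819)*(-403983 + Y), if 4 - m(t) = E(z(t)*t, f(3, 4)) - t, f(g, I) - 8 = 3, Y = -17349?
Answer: -166359569544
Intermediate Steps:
f(g, I) = 11 (f(g, I) = 8 + 3 = 11)
T(c, L) = 2 - c
E(h, X) = -14 (E(h, X) = -7*(2 - 1*0) = -7*(2 + 0) = -7*2 = -14)
m(t) = 18 + t (m(t) = 4 - (-14 - t) = 4 + (14 + t) = 18 + t)
(m(H(5)) + 394819)*(-403983 + Y) = ((18 + 5) + 394819)*(-403983 - 17349) = (23 + 394819)*(-421332) = 394842*(-421332) = -166359569544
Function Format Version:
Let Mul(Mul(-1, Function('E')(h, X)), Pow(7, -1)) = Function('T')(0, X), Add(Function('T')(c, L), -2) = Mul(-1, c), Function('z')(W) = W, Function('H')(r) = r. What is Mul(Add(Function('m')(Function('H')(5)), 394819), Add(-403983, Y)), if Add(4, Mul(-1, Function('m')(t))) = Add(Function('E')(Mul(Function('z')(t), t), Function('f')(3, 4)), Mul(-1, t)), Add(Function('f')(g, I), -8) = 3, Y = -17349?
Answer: -166359569544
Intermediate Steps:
Function('f')(g, I) = 11 (Function('f')(g, I) = Add(8, 3) = 11)
Function('T')(c, L) = Add(2, Mul(-1, c))
Function('E')(h, X) = -14 (Function('E')(h, X) = Mul(-7, Add(2, Mul(-1, 0))) = Mul(-7, Add(2, 0)) = Mul(-7, 2) = -14)
Function('m')(t) = Add(18, t) (Function('m')(t) = Add(4, Mul(-1, Add(-14, Mul(-1, t)))) = Add(4, Add(14, t)) = Add(18, t))
Mul(Add(Function('m')(Function('H')(5)), 394819), Add(-403983, Y)) = Mul(Add(Add(18, 5), 394819), Add(-403983, -17349)) = Mul(Add(23, 394819), -421332) = Mul(394842, -421332) = -166359569544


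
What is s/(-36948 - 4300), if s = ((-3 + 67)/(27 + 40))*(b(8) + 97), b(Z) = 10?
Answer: -214/86363 ≈ -0.0024779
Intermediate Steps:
s = 6848/67 (s = ((-3 + 67)/(27 + 40))*(10 + 97) = (64/67)*107 = 6848/67 ≈ 102.21)
s/(-36948 - 4300) = 6848/(67*(-36948 - 4300)) = (6848/67)/(-41248) = (6848/67)*(-1/41248) = -214/86363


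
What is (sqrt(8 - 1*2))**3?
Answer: 6*sqrt(6) ≈ 14.697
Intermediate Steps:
(sqrt(8 - 1*2))**3 = (sqrt(8 - 2))**3 = (sqrt(6))**3 = 6*sqrt(6)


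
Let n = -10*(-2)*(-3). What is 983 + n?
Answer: 923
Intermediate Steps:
n = -60 (n = 20*(-3) = -60)
983 + n = 983 - 60 = 923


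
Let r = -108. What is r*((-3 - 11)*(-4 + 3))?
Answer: -1512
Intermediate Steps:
r*((-3 - 11)*(-4 + 3)) = -108*(-3 - 11)*(-4 + 3) = -(-1512)*(-1) = -108*14 = -1512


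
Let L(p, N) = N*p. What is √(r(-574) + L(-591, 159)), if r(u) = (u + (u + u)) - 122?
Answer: I*√95813 ≈ 309.54*I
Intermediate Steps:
r(u) = -122 + 3*u (r(u) = (u + 2*u) - 122 = 3*u - 122 = -122 + 3*u)
√(r(-574) + L(-591, 159)) = √((-122 + 3*(-574)) + 159*(-591)) = √((-122 - 1722) - 93969) = √(-1844 - 93969) = √(-95813) = I*√95813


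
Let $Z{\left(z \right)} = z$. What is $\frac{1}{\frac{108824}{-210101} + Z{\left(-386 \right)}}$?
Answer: $- \frac{210101}{81207810} \approx -0.0025872$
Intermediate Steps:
$\frac{1}{\frac{108824}{-210101} + Z{\left(-386 \right)}} = \frac{1}{\frac{108824}{-210101} - 386} = \frac{1}{108824 \left(- \frac{1}{210101}\right) - 386} = \frac{1}{- \frac{108824}{210101} - 386} = \frac{1}{- \frac{81207810}{210101}} = - \frac{210101}{81207810}$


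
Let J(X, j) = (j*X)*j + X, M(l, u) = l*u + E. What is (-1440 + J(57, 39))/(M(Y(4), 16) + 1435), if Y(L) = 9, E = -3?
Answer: 42657/788 ≈ 54.133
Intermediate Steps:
M(l, u) = -3 + l*u (M(l, u) = l*u - 3 = -3 + l*u)
J(X, j) = X + X*j**2 (J(X, j) = (X*j)*j + X = X*j**2 + X = X + X*j**2)
(-1440 + J(57, 39))/(M(Y(4), 16) + 1435) = (-1440 + 57*(1 + 39**2))/((-3 + 9*16) + 1435) = (-1440 + 57*(1 + 1521))/((-3 + 144) + 1435) = (-1440 + 57*1522)/(141 + 1435) = (-1440 + 86754)/1576 = 85314*(1/1576) = 42657/788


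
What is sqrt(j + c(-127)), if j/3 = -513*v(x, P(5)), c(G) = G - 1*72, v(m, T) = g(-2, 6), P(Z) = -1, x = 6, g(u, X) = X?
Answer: I*sqrt(9433) ≈ 97.124*I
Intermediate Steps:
v(m, T) = 6
c(G) = -72 + G (c(G) = G - 72 = -72 + G)
j = -9234 (j = 3*(-513*6) = 3*(-3078) = -9234)
sqrt(j + c(-127)) = sqrt(-9234 + (-72 - 127)) = sqrt(-9234 - 199) = sqrt(-9433) = I*sqrt(9433)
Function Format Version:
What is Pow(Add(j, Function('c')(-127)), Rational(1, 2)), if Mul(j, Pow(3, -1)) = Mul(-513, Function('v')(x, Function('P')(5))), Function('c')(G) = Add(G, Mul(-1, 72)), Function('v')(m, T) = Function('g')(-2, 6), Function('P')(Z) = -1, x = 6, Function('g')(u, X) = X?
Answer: Mul(I, Pow(9433, Rational(1, 2))) ≈ Mul(97.124, I)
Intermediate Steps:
Function('v')(m, T) = 6
Function('c')(G) = Add(-72, G) (Function('c')(G) = Add(G, -72) = Add(-72, G))
j = -9234 (j = Mul(3, Mul(-513, 6)) = Mul(3, -3078) = -9234)
Pow(Add(j, Function('c')(-127)), Rational(1, 2)) = Pow(Add(-9234, Add(-72, -127)), Rational(1, 2)) = Pow(Add(-9234, -199), Rational(1, 2)) = Pow(-9433, Rational(1, 2)) = Mul(I, Pow(9433, Rational(1, 2)))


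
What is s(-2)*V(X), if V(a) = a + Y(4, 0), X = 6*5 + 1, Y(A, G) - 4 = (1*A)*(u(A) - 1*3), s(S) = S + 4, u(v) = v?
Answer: 78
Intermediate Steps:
s(S) = 4 + S
Y(A, G) = 4 + A*(-3 + A) (Y(A, G) = 4 + (1*A)*(A - 1*3) = 4 + A*(A - 3) = 4 + A*(-3 + A))
X = 31 (X = 30 + 1 = 31)
V(a) = 8 + a (V(a) = a + (4 + 4² - 3*4) = a + (4 + 16 - 12) = a + 8 = 8 + a)
s(-2)*V(X) = (4 - 2)*(8 + 31) = 2*39 = 78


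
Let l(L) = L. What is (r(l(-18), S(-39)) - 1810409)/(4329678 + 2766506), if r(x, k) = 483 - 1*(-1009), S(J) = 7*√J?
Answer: -1808917/7096184 ≈ -0.25491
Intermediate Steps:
r(x, k) = 1492 (r(x, k) = 483 + 1009 = 1492)
(r(l(-18), S(-39)) - 1810409)/(4329678 + 2766506) = (1492 - 1810409)/(4329678 + 2766506) = -1808917/7096184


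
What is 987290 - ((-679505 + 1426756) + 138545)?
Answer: 101494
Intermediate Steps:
987290 - ((-679505 + 1426756) + 138545) = 987290 - (747251 + 138545) = 987290 - 1*885796 = 987290 - 885796 = 101494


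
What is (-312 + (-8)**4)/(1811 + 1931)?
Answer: 1892/1871 ≈ 1.0112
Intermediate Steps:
(-312 + (-8)**4)/(1811 + 1931) = (-312 + 4096)/3742 = 3784*(1/3742) = 1892/1871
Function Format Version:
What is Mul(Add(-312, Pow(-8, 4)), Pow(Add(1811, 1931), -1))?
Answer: Rational(1892, 1871) ≈ 1.0112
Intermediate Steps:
Mul(Add(-312, Pow(-8, 4)), Pow(Add(1811, 1931), -1)) = Mul(Add(-312, 4096), Pow(3742, -1)) = Mul(3784, Rational(1, 3742)) = Rational(1892, 1871)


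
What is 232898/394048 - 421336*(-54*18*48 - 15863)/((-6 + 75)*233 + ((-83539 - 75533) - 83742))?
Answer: -5189882353480303/44672630688 ≈ -1.1618e+5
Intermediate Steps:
232898/394048 - 421336*(-54*18*48 - 15863)/((-6 + 75)*233 + ((-83539 - 75533) - 83742)) = 232898*(1/394048) - 421336*(-972*48 - 15863)/(69*233 + (-159072 - 83742)) = 116449/197024 - 421336*(-46656 - 15863)/(16077 - 242814) = 116449/197024 - 421336/((-226737/(-62519))) = 116449/197024 - 421336/((-226737*(-1/62519))) = 116449/197024 - 421336/226737/62519 = 116449/197024 - 421336*62519/226737 = 116449/197024 - 26341505384/226737 = -5189882353480303/44672630688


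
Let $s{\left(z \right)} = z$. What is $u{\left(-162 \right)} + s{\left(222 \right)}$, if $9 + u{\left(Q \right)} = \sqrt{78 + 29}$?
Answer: $213 + \sqrt{107} \approx 223.34$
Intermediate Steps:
$u{\left(Q \right)} = -9 + \sqrt{107}$ ($u{\left(Q \right)} = -9 + \sqrt{78 + 29} = -9 + \sqrt{107}$)
$u{\left(-162 \right)} + s{\left(222 \right)} = \left(-9 + \sqrt{107}\right) + 222 = 213 + \sqrt{107}$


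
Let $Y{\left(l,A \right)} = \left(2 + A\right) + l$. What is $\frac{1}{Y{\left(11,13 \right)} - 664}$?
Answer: $- \frac{1}{638} \approx -0.0015674$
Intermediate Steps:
$Y{\left(l,A \right)} = 2 + A + l$
$\frac{1}{Y{\left(11,13 \right)} - 664} = \frac{1}{\left(2 + 13 + 11\right) - 664} = \frac{1}{26 - 664} = \frac{1}{-638} = - \frac{1}{638}$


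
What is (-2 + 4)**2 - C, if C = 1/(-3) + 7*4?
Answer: -71/3 ≈ -23.667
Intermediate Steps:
C = 83/3 (C = -1/3 + 28 = 83/3 ≈ 27.667)
(-2 + 4)**2 - C = (-2 + 4)**2 - 1*83/3 = 2**2 - 83/3 = 4 - 83/3 = -71/3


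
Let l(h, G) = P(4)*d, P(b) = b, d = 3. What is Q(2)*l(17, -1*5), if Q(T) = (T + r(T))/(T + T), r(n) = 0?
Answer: 6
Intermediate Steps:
l(h, G) = 12 (l(h, G) = 4*3 = 12)
Q(T) = ½ (Q(T) = (T + 0)/(T + T) = T/((2*T)) = T*(1/(2*T)) = ½)
Q(2)*l(17, -1*5) = (½)*12 = 6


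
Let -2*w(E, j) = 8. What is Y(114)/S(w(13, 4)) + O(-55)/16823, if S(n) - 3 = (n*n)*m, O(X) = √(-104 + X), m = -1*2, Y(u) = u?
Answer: -114/29 + I*√159/16823 ≈ -3.931 + 0.00074954*I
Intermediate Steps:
m = -2
w(E, j) = -4 (w(E, j) = -½*8 = -4)
S(n) = 3 - 2*n² (S(n) = 3 + (n*n)*(-2) = 3 + n²*(-2) = 3 - 2*n²)
Y(114)/S(w(13, 4)) + O(-55)/16823 = 114/(3 - 2*(-4)²) + √(-104 - 55)/16823 = 114/(3 - 2*16) + √(-159)*(1/16823) = 114/(3 - 32) + (I*√159)*(1/16823) = 114/(-29) + I*√159/16823 = 114*(-1/29) + I*√159/16823 = -114/29 + I*√159/16823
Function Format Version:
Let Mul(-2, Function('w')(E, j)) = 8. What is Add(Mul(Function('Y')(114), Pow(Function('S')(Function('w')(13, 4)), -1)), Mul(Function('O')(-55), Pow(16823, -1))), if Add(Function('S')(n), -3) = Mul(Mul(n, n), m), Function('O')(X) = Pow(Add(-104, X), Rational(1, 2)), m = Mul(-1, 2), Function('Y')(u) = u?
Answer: Add(Rational(-114, 29), Mul(Rational(1, 16823), I, Pow(159, Rational(1, 2)))) ≈ Add(-3.9310, Mul(0.00074954, I))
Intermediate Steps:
m = -2
Function('w')(E, j) = -4 (Function('w')(E, j) = Mul(Rational(-1, 2), 8) = -4)
Function('S')(n) = Add(3, Mul(-2, Pow(n, 2))) (Function('S')(n) = Add(3, Mul(Mul(n, n), -2)) = Add(3, Mul(Pow(n, 2), -2)) = Add(3, Mul(-2, Pow(n, 2))))
Add(Mul(Function('Y')(114), Pow(Function('S')(Function('w')(13, 4)), -1)), Mul(Function('O')(-55), Pow(16823, -1))) = Add(Mul(114, Pow(Add(3, Mul(-2, Pow(-4, 2))), -1)), Mul(Pow(Add(-104, -55), Rational(1, 2)), Pow(16823, -1))) = Add(Mul(114, Pow(Add(3, Mul(-2, 16)), -1)), Mul(Pow(-159, Rational(1, 2)), Rational(1, 16823))) = Add(Mul(114, Pow(Add(3, -32), -1)), Mul(Mul(I, Pow(159, Rational(1, 2))), Rational(1, 16823))) = Add(Mul(114, Pow(-29, -1)), Mul(Rational(1, 16823), I, Pow(159, Rational(1, 2)))) = Add(Mul(114, Rational(-1, 29)), Mul(Rational(1, 16823), I, Pow(159, Rational(1, 2)))) = Add(Rational(-114, 29), Mul(Rational(1, 16823), I, Pow(159, Rational(1, 2))))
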